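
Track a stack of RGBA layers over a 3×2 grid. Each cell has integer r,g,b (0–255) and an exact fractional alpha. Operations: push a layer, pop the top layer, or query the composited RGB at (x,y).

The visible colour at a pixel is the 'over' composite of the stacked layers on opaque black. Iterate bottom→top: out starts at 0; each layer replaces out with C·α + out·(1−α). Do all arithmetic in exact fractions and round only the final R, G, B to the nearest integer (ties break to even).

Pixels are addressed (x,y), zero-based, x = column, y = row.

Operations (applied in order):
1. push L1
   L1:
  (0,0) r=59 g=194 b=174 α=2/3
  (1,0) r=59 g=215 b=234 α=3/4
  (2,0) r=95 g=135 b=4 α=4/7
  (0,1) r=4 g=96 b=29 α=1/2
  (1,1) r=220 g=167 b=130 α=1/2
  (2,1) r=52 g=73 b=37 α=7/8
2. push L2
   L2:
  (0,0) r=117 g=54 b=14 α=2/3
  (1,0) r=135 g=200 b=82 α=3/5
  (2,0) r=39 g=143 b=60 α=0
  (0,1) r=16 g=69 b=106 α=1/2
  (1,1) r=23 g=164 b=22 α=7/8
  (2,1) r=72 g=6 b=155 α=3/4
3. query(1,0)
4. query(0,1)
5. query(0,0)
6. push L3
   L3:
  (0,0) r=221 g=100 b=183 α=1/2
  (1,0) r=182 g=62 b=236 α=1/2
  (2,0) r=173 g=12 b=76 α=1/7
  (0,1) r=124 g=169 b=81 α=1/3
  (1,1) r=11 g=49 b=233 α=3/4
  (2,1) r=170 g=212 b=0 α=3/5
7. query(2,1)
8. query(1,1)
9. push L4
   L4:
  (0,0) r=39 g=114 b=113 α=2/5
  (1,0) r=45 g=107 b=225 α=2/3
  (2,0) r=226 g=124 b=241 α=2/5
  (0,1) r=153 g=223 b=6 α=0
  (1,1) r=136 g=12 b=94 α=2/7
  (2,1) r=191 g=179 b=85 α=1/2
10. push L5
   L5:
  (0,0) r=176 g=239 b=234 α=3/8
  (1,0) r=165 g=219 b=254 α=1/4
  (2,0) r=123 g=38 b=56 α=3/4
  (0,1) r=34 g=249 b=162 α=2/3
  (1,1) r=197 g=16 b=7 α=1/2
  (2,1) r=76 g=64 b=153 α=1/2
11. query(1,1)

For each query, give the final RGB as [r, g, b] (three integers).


(1,0) stack=L1,L2; from [0,0,0]:
L1 α=3/4: [177/4, 645/4, 351/2]
L2 α=3/5: [987/10, 369/2, 597/5]
= [99, 184, 119]

(0,1) stack=L1,L2; from [0,0,0]:
after L1 α=1/2: [2, 48, 29/2]
after L2 α=1/2: [9, 117/2, 241/4]
rounded: [9, 58, 60]

at x=0,y=0 over L1,L2:
after L1 α=2/3: [118/3, 388/3, 116]
after L2 α=2/3: [820/9, 712/9, 48]
rounded: [91, 79, 48]

query (2,1) [L1,L2,L3] — begin 0,0,0
+L1 (α=7/8) → [91/2, 511/8, 259/8]
+L2 (α=3/4) → [523/8, 655/32, 3979/32]
+L3 (α=3/5) → [2563/20, 10831/80, 3979/80]
→ [128, 135, 50]

query (1,1) [L1,L2,L3] — begin 0,0,0
after L1 α=1/2: [110, 167/2, 65]
after L2 α=7/8: [271/8, 2463/16, 219/8]
after L3 α=3/4: [535/32, 4815/64, 5811/32]
rounded: [17, 75, 182]

query (1,1) [L1,L2,L3,L4,L5] — begin 0,0,0
after L1 α=1/2: [110, 167/2, 65]
after L2 α=7/8: [271/8, 2463/16, 219/8]
after L3 α=3/4: [535/32, 4815/64, 5811/32]
after L4 α=2/7: [11379/224, 25611/448, 35071/224]
after L5 α=1/2: [55507/448, 32779/896, 36639/448]
rounded: [124, 37, 82]


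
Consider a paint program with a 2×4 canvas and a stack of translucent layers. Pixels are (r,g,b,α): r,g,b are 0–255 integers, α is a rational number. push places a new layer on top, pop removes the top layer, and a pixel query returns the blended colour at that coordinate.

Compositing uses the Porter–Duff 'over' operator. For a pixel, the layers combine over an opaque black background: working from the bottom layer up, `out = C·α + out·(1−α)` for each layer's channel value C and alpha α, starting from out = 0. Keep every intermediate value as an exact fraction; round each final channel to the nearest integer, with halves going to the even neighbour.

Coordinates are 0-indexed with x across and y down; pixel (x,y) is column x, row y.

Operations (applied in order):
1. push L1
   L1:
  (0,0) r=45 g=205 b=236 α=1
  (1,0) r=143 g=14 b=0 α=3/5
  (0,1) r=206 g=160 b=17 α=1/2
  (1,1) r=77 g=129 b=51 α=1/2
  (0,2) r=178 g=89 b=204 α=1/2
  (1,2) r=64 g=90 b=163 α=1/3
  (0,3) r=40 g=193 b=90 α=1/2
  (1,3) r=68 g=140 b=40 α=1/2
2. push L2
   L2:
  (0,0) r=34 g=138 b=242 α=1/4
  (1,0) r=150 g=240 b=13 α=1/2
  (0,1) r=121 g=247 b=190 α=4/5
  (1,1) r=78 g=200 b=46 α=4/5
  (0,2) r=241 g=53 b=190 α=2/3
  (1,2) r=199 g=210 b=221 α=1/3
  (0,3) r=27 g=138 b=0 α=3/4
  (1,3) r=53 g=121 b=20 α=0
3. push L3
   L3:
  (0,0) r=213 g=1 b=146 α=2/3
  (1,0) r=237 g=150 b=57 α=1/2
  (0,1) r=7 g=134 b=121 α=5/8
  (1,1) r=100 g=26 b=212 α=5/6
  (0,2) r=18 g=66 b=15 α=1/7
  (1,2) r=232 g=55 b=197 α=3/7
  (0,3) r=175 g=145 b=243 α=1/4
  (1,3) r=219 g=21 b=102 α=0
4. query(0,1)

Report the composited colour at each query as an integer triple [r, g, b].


(0,1) stack=L1,L2,L3; from [0,0,0]:
after L1 α=1/2: [103, 80, 17/2]
after L2 α=4/5: [587/5, 1068/5, 1537/10]
after L3 α=5/8: [242/5, 3277/20, 10661/80]
→ [48, 164, 133]


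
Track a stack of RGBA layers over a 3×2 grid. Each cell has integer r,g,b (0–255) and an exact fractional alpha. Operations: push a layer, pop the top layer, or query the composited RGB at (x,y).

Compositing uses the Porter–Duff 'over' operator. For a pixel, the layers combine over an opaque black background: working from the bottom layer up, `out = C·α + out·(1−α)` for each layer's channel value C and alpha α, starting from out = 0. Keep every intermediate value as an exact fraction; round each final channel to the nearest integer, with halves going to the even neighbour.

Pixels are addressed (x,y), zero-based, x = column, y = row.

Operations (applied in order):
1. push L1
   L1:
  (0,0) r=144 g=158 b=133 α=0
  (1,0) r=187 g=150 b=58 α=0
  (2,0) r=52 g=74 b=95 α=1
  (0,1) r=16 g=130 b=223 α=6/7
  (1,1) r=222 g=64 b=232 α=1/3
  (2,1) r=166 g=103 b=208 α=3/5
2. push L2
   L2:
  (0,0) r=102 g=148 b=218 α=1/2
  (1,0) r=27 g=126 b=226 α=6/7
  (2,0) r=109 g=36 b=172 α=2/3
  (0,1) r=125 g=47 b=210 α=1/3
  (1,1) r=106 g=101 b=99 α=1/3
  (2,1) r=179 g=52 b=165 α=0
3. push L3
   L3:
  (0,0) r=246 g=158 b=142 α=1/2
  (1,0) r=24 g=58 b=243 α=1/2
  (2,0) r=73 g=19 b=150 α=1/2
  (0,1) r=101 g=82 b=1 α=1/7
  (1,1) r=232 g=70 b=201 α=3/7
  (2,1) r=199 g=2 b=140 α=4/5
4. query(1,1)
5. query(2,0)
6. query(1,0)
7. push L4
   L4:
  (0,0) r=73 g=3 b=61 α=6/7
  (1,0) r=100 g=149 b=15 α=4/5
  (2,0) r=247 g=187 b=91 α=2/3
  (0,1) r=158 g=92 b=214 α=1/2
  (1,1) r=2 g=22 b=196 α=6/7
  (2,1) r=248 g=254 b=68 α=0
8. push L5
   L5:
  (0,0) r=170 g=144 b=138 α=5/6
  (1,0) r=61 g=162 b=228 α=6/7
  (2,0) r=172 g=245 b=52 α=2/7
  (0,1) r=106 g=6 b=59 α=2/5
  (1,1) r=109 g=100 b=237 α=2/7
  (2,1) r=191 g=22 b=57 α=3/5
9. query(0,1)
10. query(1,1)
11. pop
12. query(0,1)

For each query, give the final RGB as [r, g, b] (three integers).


at x=1,y=1 over L1,L2,L3:
+L1 (α=1/3) → [74, 64/3, 232/3]
+L2 (α=1/3) → [254/3, 431/9, 761/9]
+L3 (α=3/7) → [3104/21, 3614/63, 8471/63]
→ [148, 57, 134]

(2,0) stack=L1,L2,L3; from [0,0,0]:
after L1 α=1: [52, 74, 95]
after L2 α=2/3: [90, 146/3, 439/3]
after L3 α=1/2: [163/2, 203/6, 889/6]
= [82, 34, 148]

query (1,0) [L1,L2,L3] — begin 0,0,0
L1 α=0: [0, 0, 0]
L2 α=6/7: [162/7, 108, 1356/7]
L3 α=1/2: [165/7, 83, 3057/14]
→ [24, 83, 218]

query (0,1) [L1,L2,L3,L4,L5] — begin 0,0,0
after L1 α=6/7: [96/7, 780/7, 1338/7]
after L2 α=1/3: [1067/21, 1889/21, 1382/7]
after L3 α=1/7: [2841/49, 4352/49, 8299/49]
after L4 α=1/2: [10583/98, 4430/49, 18785/98]
after L5 α=2/5: [10505/98, 13878/245, 67919/490]
rounded: [107, 57, 139]

query (1,1) [L1,L2,L3,L4,L5] — begin 0,0,0
+L1 (α=1/3) → [74, 64/3, 232/3]
+L2 (α=1/3) → [254/3, 431/9, 761/9]
+L3 (α=3/7) → [3104/21, 3614/63, 8471/63]
+L4 (α=6/7) → [3356/147, 11930/441, 82559/441]
+L5 (α=2/7) → [48826/1029, 147850/3087, 621829/3087]
rounded: [47, 48, 201]

at x=0,y=1 over L1,L2,L3,L4:
after L1 α=6/7: [96/7, 780/7, 1338/7]
after L2 α=1/3: [1067/21, 1889/21, 1382/7]
after L3 α=1/7: [2841/49, 4352/49, 8299/49]
after L4 α=1/2: [10583/98, 4430/49, 18785/98]
= [108, 90, 192]


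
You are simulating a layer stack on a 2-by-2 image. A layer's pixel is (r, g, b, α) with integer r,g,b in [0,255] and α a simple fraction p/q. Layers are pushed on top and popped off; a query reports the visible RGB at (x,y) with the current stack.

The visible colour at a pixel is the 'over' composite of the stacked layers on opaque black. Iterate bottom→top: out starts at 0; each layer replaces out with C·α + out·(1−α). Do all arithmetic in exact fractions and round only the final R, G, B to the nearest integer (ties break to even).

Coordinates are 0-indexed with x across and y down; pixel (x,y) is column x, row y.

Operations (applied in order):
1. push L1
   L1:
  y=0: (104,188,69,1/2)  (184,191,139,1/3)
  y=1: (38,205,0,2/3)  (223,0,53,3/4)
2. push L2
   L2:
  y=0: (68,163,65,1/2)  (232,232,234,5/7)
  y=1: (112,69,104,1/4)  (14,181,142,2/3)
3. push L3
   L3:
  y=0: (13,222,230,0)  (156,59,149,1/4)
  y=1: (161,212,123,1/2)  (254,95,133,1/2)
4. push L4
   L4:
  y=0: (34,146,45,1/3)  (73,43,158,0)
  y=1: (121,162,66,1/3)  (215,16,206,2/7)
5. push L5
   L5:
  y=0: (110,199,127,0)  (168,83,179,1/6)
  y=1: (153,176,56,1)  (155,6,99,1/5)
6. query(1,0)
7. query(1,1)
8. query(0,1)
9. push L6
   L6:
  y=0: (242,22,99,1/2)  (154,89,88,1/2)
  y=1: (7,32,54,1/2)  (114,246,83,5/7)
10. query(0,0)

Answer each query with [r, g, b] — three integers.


at x=1,y=0 over L1,L2,L3,L4,L5:
+L1 (α=1/3) → [184/3, 191/3, 139/3]
+L2 (α=5/7) → [3848/21, 3862/21, 3788/21]
+L3 (α=1/4) → [1235/7, 4275/28, 4831/28]
+L4 (α=0) → [1235/7, 4275/28, 4831/28]
+L5 (α=1/6) → [7351/42, 23699/168, 29167/168]
= [175, 141, 174]

at x=1,y=1 over L1,L2,L3,L4,L5:
+L1 (α=3/4) → [669/4, 0, 159/4]
+L2 (α=2/3) → [781/12, 362/3, 1295/12]
+L3 (α=1/2) → [3829/24, 647/6, 2891/24]
+L4 (α=2/7) → [29465/168, 3427/42, 24343/168]
+L5 (α=1/5) → [7195/42, 1396/21, 28501/210]
→ [171, 66, 136]

(0,1) stack=L1,L2,L3,L4,L5; from [0,0,0]:
+L1 (α=2/3) → [76/3, 410/3, 0]
+L2 (α=1/4) → [47, 479/4, 26]
+L3 (α=1/2) → [104, 1327/8, 149/2]
+L4 (α=1/3) → [329/3, 1975/12, 215/3]
+L5 (α=1) → [153, 176, 56]
→ [153, 176, 56]

(0,0) stack=L1,L2,L3,L4,L5,L6; from [0,0,0]:
L1 α=1/2: [52, 94, 69/2]
L2 α=1/2: [60, 257/2, 199/4]
L3 α=0: [60, 257/2, 199/4]
L4 α=1/3: [154/3, 403/3, 289/6]
L5 α=0: [154/3, 403/3, 289/6]
L6 α=1/2: [440/3, 469/6, 883/12]
rounded: [147, 78, 74]


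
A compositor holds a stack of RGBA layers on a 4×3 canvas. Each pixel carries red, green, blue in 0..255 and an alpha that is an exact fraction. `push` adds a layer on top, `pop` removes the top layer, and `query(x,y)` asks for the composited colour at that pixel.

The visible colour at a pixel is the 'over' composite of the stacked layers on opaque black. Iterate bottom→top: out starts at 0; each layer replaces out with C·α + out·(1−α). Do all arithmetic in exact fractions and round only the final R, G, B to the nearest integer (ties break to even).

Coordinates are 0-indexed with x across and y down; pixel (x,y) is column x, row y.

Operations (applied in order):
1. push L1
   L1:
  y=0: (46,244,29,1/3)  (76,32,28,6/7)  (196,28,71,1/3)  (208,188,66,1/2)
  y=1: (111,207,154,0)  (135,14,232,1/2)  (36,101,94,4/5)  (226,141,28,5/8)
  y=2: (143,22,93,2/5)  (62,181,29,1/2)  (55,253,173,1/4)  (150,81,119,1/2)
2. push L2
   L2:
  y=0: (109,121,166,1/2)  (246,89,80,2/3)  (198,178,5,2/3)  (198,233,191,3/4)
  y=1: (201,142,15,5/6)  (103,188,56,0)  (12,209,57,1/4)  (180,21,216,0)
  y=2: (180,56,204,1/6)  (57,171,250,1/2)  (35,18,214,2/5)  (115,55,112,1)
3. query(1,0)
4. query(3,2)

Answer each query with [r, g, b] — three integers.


query (1,0) [L1,L2] — begin 0,0,0
+L1 (α=6/7) → [456/7, 192/7, 24]
+L2 (α=2/3) → [1300/7, 1438/21, 184/3]
= [186, 68, 61]

(3,2) stack=L1,L2; from [0,0,0]:
L1 α=1/2: [75, 81/2, 119/2]
L2 α=1: [115, 55, 112]
→ [115, 55, 112]


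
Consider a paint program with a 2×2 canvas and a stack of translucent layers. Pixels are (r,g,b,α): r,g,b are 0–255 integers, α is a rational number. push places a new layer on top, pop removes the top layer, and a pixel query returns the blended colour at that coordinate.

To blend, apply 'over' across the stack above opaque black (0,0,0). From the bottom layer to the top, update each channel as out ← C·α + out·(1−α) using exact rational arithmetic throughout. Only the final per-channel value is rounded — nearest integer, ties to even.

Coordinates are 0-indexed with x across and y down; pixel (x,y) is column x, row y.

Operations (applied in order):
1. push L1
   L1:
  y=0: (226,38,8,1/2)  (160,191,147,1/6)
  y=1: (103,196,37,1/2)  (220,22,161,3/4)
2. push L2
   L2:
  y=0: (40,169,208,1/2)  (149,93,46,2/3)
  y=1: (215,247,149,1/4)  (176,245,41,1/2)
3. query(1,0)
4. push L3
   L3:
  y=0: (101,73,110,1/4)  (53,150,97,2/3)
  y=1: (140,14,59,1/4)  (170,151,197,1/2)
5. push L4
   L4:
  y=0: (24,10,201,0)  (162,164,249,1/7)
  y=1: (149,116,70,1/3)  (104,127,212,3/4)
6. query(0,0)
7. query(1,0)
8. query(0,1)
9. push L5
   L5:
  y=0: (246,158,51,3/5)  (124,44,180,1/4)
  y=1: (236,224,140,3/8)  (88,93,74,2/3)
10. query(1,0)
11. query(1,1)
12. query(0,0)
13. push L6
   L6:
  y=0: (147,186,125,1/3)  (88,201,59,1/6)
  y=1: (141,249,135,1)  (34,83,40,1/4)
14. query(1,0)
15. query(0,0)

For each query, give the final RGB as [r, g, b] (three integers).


query (1,0) [L1,L2] — begin 0,0,0
after L1 α=1/6: [80/3, 191/6, 49/2]
after L2 α=2/3: [974/9, 1307/18, 233/6]
= [108, 73, 39]

at x=0,y=0 over L1,L2,L3,L4:
after L1 α=1/2: [113, 19, 4]
after L2 α=1/2: [153/2, 94, 106]
after L3 α=1/4: [661/8, 355/4, 107]
after L4 α=0: [661/8, 355/4, 107]
= [83, 89, 107]

at x=1,y=0 over L1,L2,L3,L4:
after L1 α=1/6: [80/3, 191/6, 49/2]
after L2 α=2/3: [974/9, 1307/18, 233/6]
after L3 α=2/3: [1928/27, 6707/54, 1397/18]
after L4 α=1/7: [5314/63, 1169/9, 2144/21]
→ [84, 130, 102]

query (0,1) [L1,L2,L3,L4] — begin 0,0,0
after L1 α=1/2: [103/2, 98, 37/2]
after L2 α=1/4: [739/8, 541/4, 409/8]
after L3 α=1/4: [3337/32, 1679/16, 1699/32]
after L4 α=1/3: [1907/16, 869/8, 2819/48]
= [119, 109, 59]

at x=1,y=0 over L1,L2,L3,L4,L5:
after L1 α=1/6: [80/3, 191/6, 49/2]
after L2 α=2/3: [974/9, 1307/18, 233/6]
after L3 α=2/3: [1928/27, 6707/54, 1397/18]
after L4 α=1/7: [5314/63, 1169/9, 2144/21]
after L5 α=1/4: [3959/42, 1301/12, 851/7]
= [94, 108, 122]

(1,1) stack=L1,L2,L3,L4,L5; from [0,0,0]:
+L1 (α=3/4) → [165, 33/2, 483/4]
+L2 (α=1/2) → [341/2, 523/4, 647/8]
+L3 (α=1/2) → [681/4, 1127/8, 2223/16]
+L4 (α=3/4) → [1929/16, 4175/32, 12399/64]
+L5 (α=2/3) → [4745/48, 10127/96, 21871/192]
= [99, 105, 114]

query (0,0) [L1,L2,L3,L4,L5] — begin 0,0,0
after L1 α=1/2: [113, 19, 4]
after L2 α=1/2: [153/2, 94, 106]
after L3 α=1/4: [661/8, 355/4, 107]
after L4 α=0: [661/8, 355/4, 107]
after L5 α=3/5: [3613/20, 1303/10, 367/5]
→ [181, 130, 73]

(1,0) stack=L1,L2,L3,L4,L5,L6; from [0,0,0]:
after L1 α=1/6: [80/3, 191/6, 49/2]
after L2 α=2/3: [974/9, 1307/18, 233/6]
after L3 α=2/3: [1928/27, 6707/54, 1397/18]
after L4 α=1/7: [5314/63, 1169/9, 2144/21]
after L5 α=1/4: [3959/42, 1301/12, 851/7]
after L6 α=1/6: [23491/252, 8917/72, 778/7]
= [93, 124, 111]

query (0,0) [L1,L2,L3,L4,L5,L6] — begin 0,0,0
+L1 (α=1/2) → [113, 19, 4]
+L2 (α=1/2) → [153/2, 94, 106]
+L3 (α=1/4) → [661/8, 355/4, 107]
+L4 (α=0) → [661/8, 355/4, 107]
+L5 (α=3/5) → [3613/20, 1303/10, 367/5]
+L6 (α=1/3) → [5083/30, 2233/15, 453/5]
= [169, 149, 91]


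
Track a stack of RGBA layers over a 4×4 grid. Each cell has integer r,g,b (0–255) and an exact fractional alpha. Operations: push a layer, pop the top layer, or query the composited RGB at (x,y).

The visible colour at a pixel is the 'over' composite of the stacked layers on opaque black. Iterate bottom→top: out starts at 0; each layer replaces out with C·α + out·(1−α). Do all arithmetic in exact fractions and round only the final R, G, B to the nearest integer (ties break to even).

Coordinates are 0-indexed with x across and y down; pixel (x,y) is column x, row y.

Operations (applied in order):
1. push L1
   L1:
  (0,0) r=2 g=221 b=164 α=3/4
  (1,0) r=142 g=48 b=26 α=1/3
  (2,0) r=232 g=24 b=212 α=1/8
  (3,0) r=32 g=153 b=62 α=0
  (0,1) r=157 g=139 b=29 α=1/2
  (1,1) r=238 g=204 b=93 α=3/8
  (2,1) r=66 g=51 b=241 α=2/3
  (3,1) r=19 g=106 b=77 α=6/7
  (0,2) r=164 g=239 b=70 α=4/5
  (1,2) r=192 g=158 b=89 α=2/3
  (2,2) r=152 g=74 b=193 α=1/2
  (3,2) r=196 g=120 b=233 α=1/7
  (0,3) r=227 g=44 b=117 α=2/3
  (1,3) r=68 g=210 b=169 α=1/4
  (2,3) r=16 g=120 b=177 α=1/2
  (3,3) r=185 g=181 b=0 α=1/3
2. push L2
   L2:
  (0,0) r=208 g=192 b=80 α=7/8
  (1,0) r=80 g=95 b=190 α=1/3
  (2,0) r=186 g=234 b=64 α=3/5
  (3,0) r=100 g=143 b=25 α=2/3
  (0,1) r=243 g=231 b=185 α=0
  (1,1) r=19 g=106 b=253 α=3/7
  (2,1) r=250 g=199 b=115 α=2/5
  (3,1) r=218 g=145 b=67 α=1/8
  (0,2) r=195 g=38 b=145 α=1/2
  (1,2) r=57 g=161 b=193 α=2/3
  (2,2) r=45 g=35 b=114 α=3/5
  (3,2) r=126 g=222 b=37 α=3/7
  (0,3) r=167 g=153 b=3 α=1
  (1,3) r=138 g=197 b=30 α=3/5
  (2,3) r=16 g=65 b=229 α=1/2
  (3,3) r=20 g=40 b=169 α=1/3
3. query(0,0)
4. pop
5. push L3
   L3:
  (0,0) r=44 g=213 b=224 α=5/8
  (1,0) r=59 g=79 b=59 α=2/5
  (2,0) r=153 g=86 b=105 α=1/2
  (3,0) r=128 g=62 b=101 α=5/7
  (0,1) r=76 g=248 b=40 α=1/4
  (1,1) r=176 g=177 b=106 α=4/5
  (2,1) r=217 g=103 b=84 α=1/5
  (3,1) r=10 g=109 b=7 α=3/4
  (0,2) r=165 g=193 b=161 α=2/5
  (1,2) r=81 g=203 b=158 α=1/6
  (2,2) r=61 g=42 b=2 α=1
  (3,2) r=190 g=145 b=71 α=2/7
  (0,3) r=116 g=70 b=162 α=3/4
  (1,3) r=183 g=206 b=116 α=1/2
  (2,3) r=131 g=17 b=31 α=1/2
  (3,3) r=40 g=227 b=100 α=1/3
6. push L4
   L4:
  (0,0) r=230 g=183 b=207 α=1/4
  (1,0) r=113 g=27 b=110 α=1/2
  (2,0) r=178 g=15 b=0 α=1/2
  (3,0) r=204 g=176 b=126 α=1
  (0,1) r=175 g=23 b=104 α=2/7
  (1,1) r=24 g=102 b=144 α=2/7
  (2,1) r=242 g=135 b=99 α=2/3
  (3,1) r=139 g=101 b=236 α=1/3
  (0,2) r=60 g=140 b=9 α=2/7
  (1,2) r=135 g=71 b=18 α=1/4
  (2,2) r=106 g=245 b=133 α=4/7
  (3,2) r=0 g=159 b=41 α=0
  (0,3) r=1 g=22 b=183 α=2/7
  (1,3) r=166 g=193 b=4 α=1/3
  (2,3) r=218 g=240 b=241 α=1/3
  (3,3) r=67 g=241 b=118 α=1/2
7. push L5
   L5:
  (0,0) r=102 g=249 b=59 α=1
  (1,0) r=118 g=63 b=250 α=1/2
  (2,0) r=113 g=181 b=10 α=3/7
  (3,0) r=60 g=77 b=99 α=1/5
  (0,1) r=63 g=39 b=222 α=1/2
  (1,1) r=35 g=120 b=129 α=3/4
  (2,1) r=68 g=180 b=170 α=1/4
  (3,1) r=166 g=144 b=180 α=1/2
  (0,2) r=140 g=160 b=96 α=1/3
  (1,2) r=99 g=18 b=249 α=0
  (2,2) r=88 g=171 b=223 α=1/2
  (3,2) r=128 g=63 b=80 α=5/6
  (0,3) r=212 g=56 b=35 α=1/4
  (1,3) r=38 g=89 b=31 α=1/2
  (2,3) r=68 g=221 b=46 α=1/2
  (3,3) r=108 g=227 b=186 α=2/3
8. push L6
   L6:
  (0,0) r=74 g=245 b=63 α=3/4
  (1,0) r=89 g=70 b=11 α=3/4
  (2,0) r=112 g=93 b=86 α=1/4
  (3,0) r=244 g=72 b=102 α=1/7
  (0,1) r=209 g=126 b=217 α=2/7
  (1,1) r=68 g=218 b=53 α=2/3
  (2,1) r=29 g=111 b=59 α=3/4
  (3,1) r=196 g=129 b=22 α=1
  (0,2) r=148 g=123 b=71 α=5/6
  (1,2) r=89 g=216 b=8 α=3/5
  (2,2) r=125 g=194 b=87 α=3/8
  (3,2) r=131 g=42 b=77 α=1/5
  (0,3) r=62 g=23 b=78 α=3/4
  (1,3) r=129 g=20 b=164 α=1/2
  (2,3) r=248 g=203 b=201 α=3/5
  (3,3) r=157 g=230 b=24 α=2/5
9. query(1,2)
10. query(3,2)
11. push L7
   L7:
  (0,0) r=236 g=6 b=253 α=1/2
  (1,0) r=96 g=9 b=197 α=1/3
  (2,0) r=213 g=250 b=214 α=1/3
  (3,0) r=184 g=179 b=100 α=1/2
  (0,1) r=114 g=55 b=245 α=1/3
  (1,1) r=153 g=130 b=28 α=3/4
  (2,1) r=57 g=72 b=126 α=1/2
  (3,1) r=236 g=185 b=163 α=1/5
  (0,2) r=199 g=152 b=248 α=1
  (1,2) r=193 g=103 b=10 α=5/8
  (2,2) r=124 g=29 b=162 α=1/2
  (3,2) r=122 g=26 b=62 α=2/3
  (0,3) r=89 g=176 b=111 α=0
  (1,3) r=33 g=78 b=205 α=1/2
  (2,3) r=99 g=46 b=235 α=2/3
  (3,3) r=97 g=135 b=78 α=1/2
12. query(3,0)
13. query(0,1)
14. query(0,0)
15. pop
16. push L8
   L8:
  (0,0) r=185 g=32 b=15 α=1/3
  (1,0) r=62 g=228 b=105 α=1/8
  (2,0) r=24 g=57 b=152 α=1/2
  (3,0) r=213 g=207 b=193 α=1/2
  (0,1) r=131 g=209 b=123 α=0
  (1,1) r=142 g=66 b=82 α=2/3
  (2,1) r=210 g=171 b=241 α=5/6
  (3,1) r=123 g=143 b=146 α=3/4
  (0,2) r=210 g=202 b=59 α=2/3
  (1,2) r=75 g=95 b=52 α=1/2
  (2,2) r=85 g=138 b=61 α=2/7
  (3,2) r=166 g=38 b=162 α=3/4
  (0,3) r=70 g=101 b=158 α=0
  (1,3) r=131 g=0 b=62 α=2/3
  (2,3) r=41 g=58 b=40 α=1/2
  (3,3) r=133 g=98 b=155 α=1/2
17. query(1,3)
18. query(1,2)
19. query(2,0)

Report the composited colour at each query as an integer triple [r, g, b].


(0,0) stack=L1,L2; from [0,0,0]:
+L1 (α=3/4) → [3/2, 663/4, 123]
+L2 (α=7/8) → [2915/16, 6039/32, 683/8]
= [182, 189, 85]

at x=1,y=2 over L1,L3,L4,L5,L6:
L1 α=2/3: [128, 316/3, 178/3]
L3 α=1/6: [721/6, 2189/18, 682/9]
L4 α=1/4: [991/8, 2615/24, 184/3]
L5 α=0: [991/8, 2615/24, 184/3]
L6 α=3/5: [2059/20, 10391/60, 88/3]
rounded: [103, 173, 29]

(3,2) stack=L1,L3,L4,L5,L6; from [0,0,0]:
+L1 (α=1/7) → [28, 120/7, 233/7]
+L3 (α=2/7) → [520/7, 2630/49, 2159/49]
+L4 (α=0) → [520/7, 2630/49, 2159/49]
+L5 (α=5/6) → [2500/21, 18065/294, 7253/98]
+L6 (α=1/5) → [12751/105, 42304/735, 18279/245]
rounded: [121, 58, 75]

(3,0) stack=L1,L3,L4,L5,L6,L7; from [0,0,0]:
after L1 α=0: [0, 0, 0]
after L3 α=5/7: [640/7, 310/7, 505/7]
after L4 α=1: [204, 176, 126]
after L5 α=1/5: [876/5, 781/5, 603/5]
after L6 α=1/7: [6476/35, 5046/35, 4128/35]
after L7 α=1/2: [6458/35, 11311/70, 3814/35]
rounded: [185, 162, 109]

query (0,1) [L1,L3,L4,L5,L6,L7] — begin 0,0,0
L1 α=1/2: [157/2, 139/2, 29/2]
L3 α=1/4: [623/8, 913/8, 167/8]
L4 α=2/7: [845/8, 4933/56, 357/8]
L5 α=1/2: [1349/16, 7117/112, 2133/16]
L6 α=2/7: [1919/16, 63809/784, 17609/112]
L7 α=1/3: [2831/24, 85369/1176, 10443/56]
= [118, 73, 186]

query (0,0) [L1,L3,L4,L5,L6,L7] — begin 0,0,0
after L1 α=3/4: [3/2, 663/4, 123]
after L3 α=5/8: [449/16, 6249/32, 1489/8]
after L4 α=1/4: [5027/64, 24603/128, 6123/32]
after L5 α=1: [102, 249, 59]
after L6 α=3/4: [81, 246, 62]
after L7 α=1/2: [317/2, 126, 315/2]
→ [158, 126, 158]

(1,3) stack=L1,L3,L4,L5,L6,L8; from [0,0,0]:
+L1 (α=1/4) → [17, 105/2, 169/4]
+L3 (α=1/2) → [100, 517/4, 633/8]
+L4 (α=1/3) → [122, 301/2, 649/12]
+L5 (α=1/2) → [80, 479/4, 1021/24]
+L6 (α=1/2) → [209/2, 559/8, 4957/48]
+L8 (α=2/3) → [733/6, 559/24, 10909/144]
rounded: [122, 23, 76]

query (1,2) [L1,L3,L4,L5,L6,L8] — begin 0,0,0
+L1 (α=2/3) → [128, 316/3, 178/3]
+L3 (α=1/6) → [721/6, 2189/18, 682/9]
+L4 (α=1/4) → [991/8, 2615/24, 184/3]
+L5 (α=0) → [991/8, 2615/24, 184/3]
+L6 (α=3/5) → [2059/20, 10391/60, 88/3]
+L8 (α=1/2) → [3559/40, 16091/120, 122/3]
→ [89, 134, 41]

at x=2,y=0 over L1,L3,L4,L5,L6,L8:
after L1 α=1/8: [29, 3, 53/2]
after L3 α=1/2: [91, 89/2, 263/4]
after L4 α=1/2: [269/2, 119/4, 263/8]
after L5 α=3/7: [877/7, 662/7, 323/14]
after L6 α=1/4: [3415/28, 2637/28, 2173/56]
after L8 α=1/2: [4087/56, 4233/56, 10685/112]
= [73, 76, 95]


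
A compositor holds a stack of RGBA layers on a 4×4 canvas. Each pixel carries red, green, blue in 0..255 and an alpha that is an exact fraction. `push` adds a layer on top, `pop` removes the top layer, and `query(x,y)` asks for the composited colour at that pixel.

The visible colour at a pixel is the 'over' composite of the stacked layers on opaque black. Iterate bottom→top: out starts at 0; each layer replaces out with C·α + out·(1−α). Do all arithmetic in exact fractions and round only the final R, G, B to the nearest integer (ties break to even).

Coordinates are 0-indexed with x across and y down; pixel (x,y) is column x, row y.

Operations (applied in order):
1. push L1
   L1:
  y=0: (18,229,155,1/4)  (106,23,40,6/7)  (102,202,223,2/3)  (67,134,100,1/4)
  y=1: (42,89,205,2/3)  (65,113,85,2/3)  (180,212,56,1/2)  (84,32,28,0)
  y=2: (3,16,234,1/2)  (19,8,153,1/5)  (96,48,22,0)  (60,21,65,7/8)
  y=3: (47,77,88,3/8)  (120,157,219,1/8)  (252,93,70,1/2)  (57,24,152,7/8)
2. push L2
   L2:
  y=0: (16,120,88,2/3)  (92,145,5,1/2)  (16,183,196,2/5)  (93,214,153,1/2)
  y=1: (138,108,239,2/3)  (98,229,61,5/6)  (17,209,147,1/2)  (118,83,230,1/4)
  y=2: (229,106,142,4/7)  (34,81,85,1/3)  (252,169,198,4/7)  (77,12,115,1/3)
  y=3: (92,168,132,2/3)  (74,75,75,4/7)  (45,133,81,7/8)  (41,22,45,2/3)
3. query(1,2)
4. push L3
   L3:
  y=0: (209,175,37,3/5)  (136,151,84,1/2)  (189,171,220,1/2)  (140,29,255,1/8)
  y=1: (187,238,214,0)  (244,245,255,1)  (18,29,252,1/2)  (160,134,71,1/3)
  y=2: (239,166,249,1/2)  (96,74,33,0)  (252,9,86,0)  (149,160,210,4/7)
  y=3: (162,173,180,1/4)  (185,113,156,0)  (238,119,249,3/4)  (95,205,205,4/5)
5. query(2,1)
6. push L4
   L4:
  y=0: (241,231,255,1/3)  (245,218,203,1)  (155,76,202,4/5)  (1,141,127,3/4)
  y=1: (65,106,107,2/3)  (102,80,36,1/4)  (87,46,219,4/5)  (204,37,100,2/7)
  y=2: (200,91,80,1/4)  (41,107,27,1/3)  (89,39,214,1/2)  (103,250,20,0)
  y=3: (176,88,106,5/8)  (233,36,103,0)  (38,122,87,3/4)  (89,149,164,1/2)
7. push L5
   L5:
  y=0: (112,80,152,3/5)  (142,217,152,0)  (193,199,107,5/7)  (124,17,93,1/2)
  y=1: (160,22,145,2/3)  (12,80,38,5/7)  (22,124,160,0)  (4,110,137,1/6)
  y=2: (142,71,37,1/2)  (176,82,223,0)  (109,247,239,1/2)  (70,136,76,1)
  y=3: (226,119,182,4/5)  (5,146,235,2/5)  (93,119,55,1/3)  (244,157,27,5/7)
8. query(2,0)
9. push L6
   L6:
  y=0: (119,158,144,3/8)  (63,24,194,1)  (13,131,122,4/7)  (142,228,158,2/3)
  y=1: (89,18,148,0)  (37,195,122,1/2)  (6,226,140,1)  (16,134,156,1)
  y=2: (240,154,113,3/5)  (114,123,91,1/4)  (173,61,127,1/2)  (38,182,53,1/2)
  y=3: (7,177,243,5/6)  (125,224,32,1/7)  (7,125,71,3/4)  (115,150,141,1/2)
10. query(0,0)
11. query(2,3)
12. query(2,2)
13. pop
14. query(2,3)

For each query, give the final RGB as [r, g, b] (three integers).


query (1,2) [L1,L2] — begin 0,0,0
+L1 (α=1/5) → [19/5, 8/5, 153/5]
+L2 (α=1/3) → [208/15, 421/15, 731/15]
→ [14, 28, 49]

(2,1) stack=L1,L2,L3; from [0,0,0]:
after L1 α=1/2: [90, 106, 28]
after L2 α=1/2: [107/2, 315/2, 175/2]
after L3 α=1/2: [143/4, 373/4, 679/4]
rounded: [36, 93, 170]

(2,0) stack=L1,L2,L3,L4,L5; from [0,0,0]:
+L1 (α=2/3) → [68, 404/3, 446/3]
+L2 (α=2/5) → [236/5, 154, 838/5]
+L3 (α=1/2) → [1181/10, 325/2, 969/5]
+L4 (α=4/5) → [7381/50, 933/10, 5009/25]
+L5 (α=5/7) → [31506/175, 844/5, 23393/175]
rounded: [180, 169, 134]

at x=0,y=0 over L1,L2,L3,L4,L5,L6:
after L1 α=1/4: [9/2, 229/4, 155/4]
after L2 α=2/3: [73/6, 1189/12, 859/12]
after L3 α=3/5: [1954/15, 4339/30, 305/6]
after L4 α=1/3: [7523/45, 7804/45, 1070/9]
after L5 α=3/5: [30166/225, 26408/225, 6244/45]
after L6 α=3/8: [46231/360, 23869/180, 2533/18]
→ [128, 133, 141]

(2,3) stack=L1,L2,L3,L4,L5,L6; from [0,0,0]:
+L1 (α=1/2) → [126, 93/2, 35]
+L2 (α=7/8) → [441/8, 1955/16, 301/4]
+L3 (α=3/4) → [6153/32, 7667/64, 3289/16]
+L4 (α=3/4) → [9801/128, 31091/256, 7465/64]
+L5 (α=1/3) → [5251/64, 15441/128, 3075/32]
+L6 (α=3/4) → [6595/256, 63441/512, 9891/128]
→ [26, 124, 77]

at x=2,y=2 over L1,L2,L3,L4,L5,L6:
L1 α=0: [0, 0, 0]
L2 α=4/7: [144, 676/7, 792/7]
L3 α=0: [144, 676/7, 792/7]
L4 α=1/2: [233/2, 949/14, 1145/7]
L5 α=1/2: [451/4, 4407/28, 1409/7]
L6 α=1/2: [1143/8, 6115/56, 1149/7]
→ [143, 109, 164]

query (2,3) [L1,L2,L3,L4,L5] — begin 0,0,0
after L1 α=1/2: [126, 93/2, 35]
after L2 α=7/8: [441/8, 1955/16, 301/4]
after L3 α=3/4: [6153/32, 7667/64, 3289/16]
after L4 α=3/4: [9801/128, 31091/256, 7465/64]
after L5 α=1/3: [5251/64, 15441/128, 3075/32]
→ [82, 121, 96]


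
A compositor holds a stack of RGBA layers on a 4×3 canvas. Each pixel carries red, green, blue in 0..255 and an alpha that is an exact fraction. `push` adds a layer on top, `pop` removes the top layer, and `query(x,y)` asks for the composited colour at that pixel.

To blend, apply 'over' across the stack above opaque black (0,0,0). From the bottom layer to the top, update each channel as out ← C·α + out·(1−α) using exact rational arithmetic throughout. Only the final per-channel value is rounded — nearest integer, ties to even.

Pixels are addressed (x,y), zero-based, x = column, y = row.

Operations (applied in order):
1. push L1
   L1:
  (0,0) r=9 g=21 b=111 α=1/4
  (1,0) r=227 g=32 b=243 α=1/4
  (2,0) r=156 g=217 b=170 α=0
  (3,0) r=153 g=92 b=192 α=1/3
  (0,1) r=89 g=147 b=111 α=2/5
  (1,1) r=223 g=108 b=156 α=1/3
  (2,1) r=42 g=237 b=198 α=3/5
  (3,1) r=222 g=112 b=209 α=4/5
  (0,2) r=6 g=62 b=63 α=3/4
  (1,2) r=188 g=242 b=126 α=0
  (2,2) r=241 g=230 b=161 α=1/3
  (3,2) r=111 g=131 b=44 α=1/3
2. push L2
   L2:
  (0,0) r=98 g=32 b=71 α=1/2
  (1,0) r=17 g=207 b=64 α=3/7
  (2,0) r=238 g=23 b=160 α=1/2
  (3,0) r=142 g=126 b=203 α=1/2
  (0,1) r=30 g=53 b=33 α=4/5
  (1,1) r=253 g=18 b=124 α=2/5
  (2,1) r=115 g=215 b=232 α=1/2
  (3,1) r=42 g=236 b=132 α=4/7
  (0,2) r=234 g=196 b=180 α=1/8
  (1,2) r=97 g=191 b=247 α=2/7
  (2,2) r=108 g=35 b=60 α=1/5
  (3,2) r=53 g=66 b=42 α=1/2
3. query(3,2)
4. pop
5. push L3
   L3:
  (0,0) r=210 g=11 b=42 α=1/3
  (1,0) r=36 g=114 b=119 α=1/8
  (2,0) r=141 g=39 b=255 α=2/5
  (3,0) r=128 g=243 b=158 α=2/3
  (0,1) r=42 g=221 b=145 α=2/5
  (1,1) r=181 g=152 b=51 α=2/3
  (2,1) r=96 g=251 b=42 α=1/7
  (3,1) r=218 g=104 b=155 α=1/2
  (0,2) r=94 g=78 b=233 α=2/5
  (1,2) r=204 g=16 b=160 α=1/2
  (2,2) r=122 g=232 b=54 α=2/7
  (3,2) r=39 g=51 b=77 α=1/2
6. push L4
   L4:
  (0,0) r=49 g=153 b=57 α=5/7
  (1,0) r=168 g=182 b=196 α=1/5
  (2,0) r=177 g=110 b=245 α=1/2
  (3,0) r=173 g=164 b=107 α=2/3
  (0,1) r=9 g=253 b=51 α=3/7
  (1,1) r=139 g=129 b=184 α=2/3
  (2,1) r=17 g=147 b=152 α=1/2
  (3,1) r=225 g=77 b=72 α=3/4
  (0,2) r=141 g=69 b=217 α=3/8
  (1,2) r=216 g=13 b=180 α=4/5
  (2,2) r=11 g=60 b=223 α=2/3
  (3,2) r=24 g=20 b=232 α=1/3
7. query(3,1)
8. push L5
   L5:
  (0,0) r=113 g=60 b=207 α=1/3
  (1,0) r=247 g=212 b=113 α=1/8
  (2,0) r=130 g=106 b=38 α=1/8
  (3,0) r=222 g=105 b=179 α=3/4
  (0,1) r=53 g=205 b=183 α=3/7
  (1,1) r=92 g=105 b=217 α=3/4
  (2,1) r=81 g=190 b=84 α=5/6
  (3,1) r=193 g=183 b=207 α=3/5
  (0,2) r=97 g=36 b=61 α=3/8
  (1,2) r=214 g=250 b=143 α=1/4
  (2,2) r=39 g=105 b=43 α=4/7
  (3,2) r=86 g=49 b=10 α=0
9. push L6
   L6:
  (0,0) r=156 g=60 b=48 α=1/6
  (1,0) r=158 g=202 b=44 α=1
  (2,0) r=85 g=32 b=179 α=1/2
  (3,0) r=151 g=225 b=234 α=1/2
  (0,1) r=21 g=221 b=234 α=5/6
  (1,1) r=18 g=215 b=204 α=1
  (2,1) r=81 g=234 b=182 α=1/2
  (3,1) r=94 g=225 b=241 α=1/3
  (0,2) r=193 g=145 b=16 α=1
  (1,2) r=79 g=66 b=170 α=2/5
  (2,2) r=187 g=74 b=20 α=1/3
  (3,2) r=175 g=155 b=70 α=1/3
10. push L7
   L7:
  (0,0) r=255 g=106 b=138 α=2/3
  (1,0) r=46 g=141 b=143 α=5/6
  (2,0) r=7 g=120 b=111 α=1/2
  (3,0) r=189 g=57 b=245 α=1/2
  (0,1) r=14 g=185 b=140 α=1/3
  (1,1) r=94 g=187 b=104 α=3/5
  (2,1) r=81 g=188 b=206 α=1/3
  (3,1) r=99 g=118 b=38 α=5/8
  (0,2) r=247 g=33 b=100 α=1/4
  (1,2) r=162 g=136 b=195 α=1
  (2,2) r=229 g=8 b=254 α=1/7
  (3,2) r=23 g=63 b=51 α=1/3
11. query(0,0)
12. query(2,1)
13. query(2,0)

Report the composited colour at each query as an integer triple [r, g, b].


query (3,2) [L1,L2] — begin 0,0,0
+L1 (α=1/3) → [37, 131/3, 44/3]
+L2 (α=1/2) → [45, 329/6, 85/3]
rounded: [45, 55, 28]

query (3,1) [L1,L3,L4] — begin 0,0,0
L1 α=4/5: [888/5, 448/5, 836/5]
L3 α=1/2: [989/5, 484/5, 1611/10]
L4 α=3/4: [1091/5, 1639/20, 3771/40]
= [218, 82, 94]

(0,0) stack=L1,L3,L4,L5,L6,L7; from [0,0,0]:
+L1 (α=1/4) → [9/4, 21/4, 111/4]
+L3 (α=1/3) → [143/2, 43/6, 65/2]
+L4 (α=5/7) → [388/7, 334/3, 50]
+L5 (α=1/3) → [1567/21, 848/9, 307/3]
+L6 (α=1/6) → [11111/126, 2390/27, 1679/18]
+L7 (α=2/3) → [75371/378, 8114/81, 6647/54]
= [199, 100, 123]

(2,1) stack=L1,L3,L4,L5,L6,L7; from [0,0,0]:
+L1 (α=3/5) → [126/5, 711/5, 594/5]
+L3 (α=1/7) → [1236/35, 5521/35, 3774/35]
+L4 (α=1/2) → [1831/70, 5333/35, 4547/35]
+L5 (α=5/6) → [30181/420, 12861/70, 19247/210]
+L6 (α=1/2) → [64201/840, 29241/140, 57467/420]
+L7 (α=1/3) → [98221/1260, 42401/210, 100727/630]
→ [78, 202, 160]

query (2,0) [L1,L3,L4,L5,L6,L7] — begin 0,0,0
+L1 (α=0) → [0, 0, 0]
+L3 (α=2/5) → [282/5, 78/5, 102]
+L4 (α=1/2) → [1167/10, 314/5, 347/2]
+L5 (α=1/8) → [9469/80, 341/5, 2505/16]
+L6 (α=1/2) → [16269/160, 501/10, 5369/32]
+L7 (α=1/2) → [17389/320, 1701/20, 8921/64]
→ [54, 85, 139]


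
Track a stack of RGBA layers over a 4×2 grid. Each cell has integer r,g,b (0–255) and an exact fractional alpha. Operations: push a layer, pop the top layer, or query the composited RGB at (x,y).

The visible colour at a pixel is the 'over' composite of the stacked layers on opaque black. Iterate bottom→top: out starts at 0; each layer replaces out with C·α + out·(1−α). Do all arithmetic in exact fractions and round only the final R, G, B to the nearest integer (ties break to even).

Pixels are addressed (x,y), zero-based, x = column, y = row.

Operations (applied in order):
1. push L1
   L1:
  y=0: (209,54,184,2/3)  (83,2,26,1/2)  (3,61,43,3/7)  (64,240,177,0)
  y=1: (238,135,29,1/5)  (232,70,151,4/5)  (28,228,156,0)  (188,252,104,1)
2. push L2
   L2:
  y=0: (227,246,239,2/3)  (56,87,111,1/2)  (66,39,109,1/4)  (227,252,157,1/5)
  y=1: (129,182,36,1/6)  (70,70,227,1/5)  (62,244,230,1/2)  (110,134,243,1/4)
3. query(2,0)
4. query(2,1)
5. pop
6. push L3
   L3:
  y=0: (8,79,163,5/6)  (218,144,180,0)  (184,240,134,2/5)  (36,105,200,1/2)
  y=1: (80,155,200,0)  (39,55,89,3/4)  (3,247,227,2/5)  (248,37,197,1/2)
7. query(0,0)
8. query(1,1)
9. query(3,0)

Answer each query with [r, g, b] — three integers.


at x=2,y=0 over L1,L2:
after L1 α=3/7: [9/7, 183/7, 129/7]
after L2 α=1/4: [489/28, 411/14, 575/14]
rounded: [17, 29, 41]

at x=2,y=1 over L1,L2:
+L1 (α=0) → [0, 0, 0]
+L2 (α=1/2) → [31, 122, 115]
= [31, 122, 115]

query (0,0) [L1,L3] — begin 0,0,0
+L1 (α=2/3) → [418/3, 36, 368/3]
+L3 (α=5/6) → [269/9, 431/6, 2813/18]
→ [30, 72, 156]

(1,1) stack=L1,L3; from [0,0,0]:
after L1 α=4/5: [928/5, 56, 604/5]
after L3 α=3/4: [1513/20, 221/4, 1939/20]
= [76, 55, 97]

(3,0) stack=L1,L3; from [0,0,0]:
after L1 α=0: [0, 0, 0]
after L3 α=1/2: [18, 105/2, 100]
= [18, 52, 100]


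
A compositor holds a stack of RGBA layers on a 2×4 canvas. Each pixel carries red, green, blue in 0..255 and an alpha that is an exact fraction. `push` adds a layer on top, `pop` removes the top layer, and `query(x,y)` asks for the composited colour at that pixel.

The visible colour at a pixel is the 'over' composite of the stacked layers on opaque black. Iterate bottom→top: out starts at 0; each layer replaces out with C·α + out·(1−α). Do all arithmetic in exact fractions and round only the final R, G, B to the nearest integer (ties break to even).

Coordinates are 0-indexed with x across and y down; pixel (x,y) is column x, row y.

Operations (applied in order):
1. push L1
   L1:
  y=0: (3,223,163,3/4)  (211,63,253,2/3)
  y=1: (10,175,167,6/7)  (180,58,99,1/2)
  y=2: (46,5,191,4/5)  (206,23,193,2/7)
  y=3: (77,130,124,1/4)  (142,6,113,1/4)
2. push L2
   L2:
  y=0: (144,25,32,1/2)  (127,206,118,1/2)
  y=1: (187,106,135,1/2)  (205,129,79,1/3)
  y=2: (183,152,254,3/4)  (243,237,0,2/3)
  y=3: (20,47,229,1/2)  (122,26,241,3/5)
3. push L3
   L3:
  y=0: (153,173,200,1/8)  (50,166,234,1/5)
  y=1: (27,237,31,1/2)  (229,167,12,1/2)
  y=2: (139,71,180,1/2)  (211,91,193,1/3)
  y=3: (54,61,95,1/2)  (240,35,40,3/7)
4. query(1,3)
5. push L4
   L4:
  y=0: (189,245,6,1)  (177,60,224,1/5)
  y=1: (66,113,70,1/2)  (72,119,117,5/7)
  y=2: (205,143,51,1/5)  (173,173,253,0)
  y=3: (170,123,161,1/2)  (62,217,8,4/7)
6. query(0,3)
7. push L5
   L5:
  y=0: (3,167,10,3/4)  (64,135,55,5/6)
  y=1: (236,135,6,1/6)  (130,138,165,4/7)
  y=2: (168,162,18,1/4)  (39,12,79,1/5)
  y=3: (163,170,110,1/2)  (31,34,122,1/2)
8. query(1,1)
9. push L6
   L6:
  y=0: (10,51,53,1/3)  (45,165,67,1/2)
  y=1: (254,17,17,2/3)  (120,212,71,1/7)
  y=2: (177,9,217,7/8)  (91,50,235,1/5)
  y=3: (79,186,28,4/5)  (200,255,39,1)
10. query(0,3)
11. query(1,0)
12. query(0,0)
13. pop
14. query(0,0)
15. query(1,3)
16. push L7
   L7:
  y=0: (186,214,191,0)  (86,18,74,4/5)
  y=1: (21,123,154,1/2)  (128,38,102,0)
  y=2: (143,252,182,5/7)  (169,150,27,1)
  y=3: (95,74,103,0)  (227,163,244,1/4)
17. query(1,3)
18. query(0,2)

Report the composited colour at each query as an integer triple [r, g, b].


(1,3) stack=L1,L2,L3; from [0,0,0]:
L1 α=1/4: [71/2, 3/2, 113/4]
L2 α=3/5: [437/5, 81/5, 1559/10]
L3 α=3/7: [764/5, 849/35, 3718/35]
→ [153, 24, 106]

query (0,3) [L1,L2,L3,L4] — begin 0,0,0
after L1 α=1/4: [77/4, 65/2, 31]
after L2 α=1/2: [157/8, 159/4, 130]
after L3 α=1/2: [589/16, 403/8, 225/2]
after L4 α=1/2: [3309/32, 1387/16, 547/4]
= [103, 87, 137]

at x=1,y=1 over L1,L2,L3,L4,L5:
+L1 (α=1/2) → [90, 29, 99/2]
+L2 (α=1/3) → [385/3, 187/3, 178/3]
+L3 (α=1/2) → [536/3, 344/3, 107/3]
+L4 (α=5/7) → [2152/21, 2473/21, 1969/21]
+L5 (α=4/7) → [5792/49, 6337/49, 6589/49]
= [118, 129, 134]

at x=0,y=3 over L1,L2,L3,L4,L5,L6:
L1 α=1/4: [77/4, 65/2, 31]
L2 α=1/2: [157/8, 159/4, 130]
L3 α=1/2: [589/16, 403/8, 225/2]
L4 α=1/2: [3309/32, 1387/16, 547/4]
L5 α=1/2: [8525/64, 4107/32, 987/8]
L6 α=4/5: [28749/320, 5583/32, 1883/40]
→ [90, 174, 47]

query (1,0) [L1,L2,L3,L4,L5,L6] — begin 0,0,0
L1 α=2/3: [422/3, 42, 506/3]
L2 α=1/2: [803/6, 124, 430/3]
L3 α=1/5: [1756/15, 662/5, 2422/15]
L4 α=1/5: [9679/75, 2948/25, 13048/75]
L5 α=5/6: [33679/450, 19823/150, 33673/450]
L6 α=1/2: [53929/900, 44573/300, 63823/900]
rounded: [60, 149, 71]

(0,0) stack=L1,L2,L3,L4,L5,L6; from [0,0,0]:
after L1 α=3/4: [9/4, 669/4, 489/4]
after L2 α=1/2: [585/8, 769/8, 617/8]
after L3 α=1/8: [5319/64, 6767/64, 5919/64]
after L4 α=1: [189, 245, 6]
after L5 α=3/4: [99/2, 373/2, 9]
after L6 α=1/3: [109/3, 424/3, 71/3]
= [36, 141, 24]

at x=0,y=0 over L1,L2,L3,L4,L5:
after L1 α=3/4: [9/4, 669/4, 489/4]
after L2 α=1/2: [585/8, 769/8, 617/8]
after L3 α=1/8: [5319/64, 6767/64, 5919/64]
after L4 α=1: [189, 245, 6]
after L5 α=3/4: [99/2, 373/2, 9]
→ [50, 186, 9]

at x=1,y=3 over L1,L2,L3,L4,L5:
after L1 α=1/4: [71/2, 3/2, 113/4]
after L2 α=3/5: [437/5, 81/5, 1559/10]
after L3 α=3/7: [764/5, 849/35, 3718/35]
after L4 α=4/7: [3532/35, 32927/245, 12274/245]
after L5 α=1/2: [4617/70, 41257/490, 21082/245]
= [66, 84, 86]

query (1,3) [L1,L2,L3,L4,L5,L7] — begin 0,0,0
after L1 α=1/4: [71/2, 3/2, 113/4]
after L2 α=3/5: [437/5, 81/5, 1559/10]
after L3 α=3/7: [764/5, 849/35, 3718/35]
after L4 α=4/7: [3532/35, 32927/245, 12274/245]
after L5 α=1/2: [4617/70, 41257/490, 21082/245]
after L7 α=1/4: [29741/280, 203641/1960, 61513/490]
= [106, 104, 126]

(0,2) stack=L1,L2,L3,L4,L5,L7; from [0,0,0]:
+L1 (α=4/5) → [184/5, 4, 764/5]
+L2 (α=3/4) → [2929/20, 115, 2287/10]
+L3 (α=1/2) → [5709/40, 93, 4087/20]
+L4 (α=1/5) → [7759/50, 103, 4342/25]
+L5 (α=1/4) → [31677/200, 471/4, 3369/25]
+L7 (α=5/7) → [103177/700, 2991/14, 29488/175]
= [147, 214, 169]


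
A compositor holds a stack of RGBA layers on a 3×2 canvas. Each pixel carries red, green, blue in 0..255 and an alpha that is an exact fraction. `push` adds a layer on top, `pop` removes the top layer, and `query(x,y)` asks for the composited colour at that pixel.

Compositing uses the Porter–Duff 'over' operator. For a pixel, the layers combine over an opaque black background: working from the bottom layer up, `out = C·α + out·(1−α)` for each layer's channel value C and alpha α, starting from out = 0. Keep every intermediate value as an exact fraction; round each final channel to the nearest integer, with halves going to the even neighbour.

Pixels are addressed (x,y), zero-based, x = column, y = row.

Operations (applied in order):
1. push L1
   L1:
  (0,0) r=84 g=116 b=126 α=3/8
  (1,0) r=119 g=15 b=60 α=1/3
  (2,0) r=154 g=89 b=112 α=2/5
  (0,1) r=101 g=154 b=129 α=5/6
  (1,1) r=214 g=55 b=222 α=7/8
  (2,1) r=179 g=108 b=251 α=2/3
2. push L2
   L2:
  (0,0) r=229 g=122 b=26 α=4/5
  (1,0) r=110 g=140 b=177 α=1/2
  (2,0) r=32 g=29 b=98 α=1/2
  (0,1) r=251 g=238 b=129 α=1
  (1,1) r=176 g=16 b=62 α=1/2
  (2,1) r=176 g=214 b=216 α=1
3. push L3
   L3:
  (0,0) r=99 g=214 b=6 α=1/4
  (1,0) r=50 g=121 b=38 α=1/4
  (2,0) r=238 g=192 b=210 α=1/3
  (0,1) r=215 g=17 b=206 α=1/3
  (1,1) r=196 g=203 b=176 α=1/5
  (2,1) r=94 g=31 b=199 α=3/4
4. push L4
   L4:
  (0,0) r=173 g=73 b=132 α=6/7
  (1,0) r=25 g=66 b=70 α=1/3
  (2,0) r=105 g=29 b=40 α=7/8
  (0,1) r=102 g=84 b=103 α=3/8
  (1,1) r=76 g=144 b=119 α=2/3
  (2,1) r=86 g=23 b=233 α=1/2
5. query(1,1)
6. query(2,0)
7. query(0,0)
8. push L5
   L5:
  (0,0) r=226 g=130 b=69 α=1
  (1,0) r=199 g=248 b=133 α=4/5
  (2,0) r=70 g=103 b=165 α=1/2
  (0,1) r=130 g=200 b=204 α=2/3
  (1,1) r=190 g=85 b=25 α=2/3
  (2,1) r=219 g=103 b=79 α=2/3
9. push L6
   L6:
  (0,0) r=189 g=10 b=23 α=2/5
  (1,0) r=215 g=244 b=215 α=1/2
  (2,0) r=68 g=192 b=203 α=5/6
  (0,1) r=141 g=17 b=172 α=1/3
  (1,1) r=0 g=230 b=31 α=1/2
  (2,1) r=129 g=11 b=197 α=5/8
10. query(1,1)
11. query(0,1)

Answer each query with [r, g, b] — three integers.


at x=1,y=1 over L1,L2,L3,L4:
+L1 (α=7/8) → [749/4, 385/8, 777/4]
+L2 (α=1/2) → [1453/8, 513/16, 1025/8]
+L3 (α=1/5) → [369/2, 265/4, 1377/10]
+L4 (α=2/3) → [673/6, 1417/12, 3757/30]
= [112, 118, 125]

query (2,0) [L1,L2,L3,L4] — begin 0,0,0
+L1 (α=2/5) → [308/5, 178/5, 224/5]
+L2 (α=1/2) → [234/5, 323/10, 357/5]
+L3 (α=1/3) → [1658/15, 1283/15, 588/5]
+L4 (α=7/8) → [12683/120, 541/15, 497/10]
= [106, 36, 50]

query (0,0) [L1,L2,L3,L4] — begin 0,0,0
+L1 (α=3/8) → [63/2, 87/2, 189/4]
+L2 (α=4/5) → [379/2, 1063/10, 121/4]
+L3 (α=1/4) → [1335/8, 5329/40, 387/16]
+L4 (α=6/7) → [1377/8, 22849/280, 13059/112]
rounded: [172, 82, 117]

(1,1) stack=L1,L2,L3,L4,L5,L6; from [0,0,0]:
L1 α=7/8: [749/4, 385/8, 777/4]
L2 α=1/2: [1453/8, 513/16, 1025/8]
L3 α=1/5: [369/2, 265/4, 1377/10]
L4 α=2/3: [673/6, 1417/12, 3757/30]
L5 α=2/3: [2953/18, 3457/36, 5257/90]
L6 α=1/2: [2953/36, 11737/72, 8047/180]
= [82, 163, 45]

query (0,1) [L1,L2,L3,L4,L5,L6] — begin 0,0,0
L1 α=5/6: [505/6, 385/3, 215/2]
L2 α=1: [251, 238, 129]
L3 α=1/3: [239, 493/3, 464/3]
L4 α=3/8: [1501/8, 3221/24, 3247/24]
L5 α=2/3: [3581/24, 12821/72, 13039/72]
L6 α=1/3: [5273/36, 13433/108, 19231/108]
rounded: [146, 124, 178]
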